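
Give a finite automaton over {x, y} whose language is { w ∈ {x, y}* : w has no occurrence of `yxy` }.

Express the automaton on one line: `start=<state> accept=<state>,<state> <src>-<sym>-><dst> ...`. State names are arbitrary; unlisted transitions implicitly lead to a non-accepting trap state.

This is the complement of 'contains `yxy`'. Use the same substring-matching states — q0 through q3 holding how much of `yxy` has just been matched — but flip the accepting set: everything except the trap q3 accepts.
4 states suffice.
        x   y  
>* q0   q0  q1 
 * q1   q2  q1 
 * q2   q0  q3 
   q3   q3  q3 
(> = start, * = accepting)

start=q0 accept=q0,q1,q2 q0-x->q0 q0-y->q1 q1-x->q2 q1-y->q1 q2-x->q0 q2-y->q3 q3-x->q3 q3-y->q3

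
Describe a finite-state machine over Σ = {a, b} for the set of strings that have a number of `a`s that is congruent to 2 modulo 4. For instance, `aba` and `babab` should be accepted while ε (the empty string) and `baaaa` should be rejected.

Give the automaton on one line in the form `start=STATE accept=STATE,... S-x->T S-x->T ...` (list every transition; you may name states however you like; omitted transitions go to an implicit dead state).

Keep the running count of `a`s modulo 4: each `a` advances along the cycle S0 → S1 → S2 → S3 → S0 while other symbols loop. Accept at S2.
A 4-state machine:
        a   b  
>  S0   S1  S0 
   S1   S2  S1 
 * S2   S3  S2 
   S3   S0  S3 
(> = start, * = accepting)

start=S0 accept=S2 S0-a->S1 S0-b->S0 S1-a->S2 S1-b->S1 S2-a->S3 S2-b->S2 S3-a->S0 S3-b->S3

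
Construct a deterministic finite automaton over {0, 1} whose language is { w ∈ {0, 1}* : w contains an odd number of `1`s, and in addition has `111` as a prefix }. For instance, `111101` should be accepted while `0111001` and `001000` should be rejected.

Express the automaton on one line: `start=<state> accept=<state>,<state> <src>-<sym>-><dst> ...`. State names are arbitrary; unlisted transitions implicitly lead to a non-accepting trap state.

start=s0 accept=s5 s0-0->s1 s0-1->s2 s1-0->s1 s1-1->s3 s2-0->s3 s2-1->s4 s3-0->s3 s3-1->s1 s4-0->s1 s4-1->s5 s5-0->s5 s5-1->s6 s6-0->s6 s6-1->s5

Run two small machines in parallel and take their product. The first has 2 states tracking the count of `1`s modulo 2; the second has 5 states tracking whether the input so far still matches the prefix `111`. A product state is a pair (one from each), accepting exactly when both do.
7 states suffice.
        0   1  
>  s0   s1  s2 
   s1   s1  s3 
   s2   s3  s4 
   s3   s3  s1 
   s4   s1  s5 
 * s5   s5  s6 
   s6   s6  s5 
(> = start, * = accepting)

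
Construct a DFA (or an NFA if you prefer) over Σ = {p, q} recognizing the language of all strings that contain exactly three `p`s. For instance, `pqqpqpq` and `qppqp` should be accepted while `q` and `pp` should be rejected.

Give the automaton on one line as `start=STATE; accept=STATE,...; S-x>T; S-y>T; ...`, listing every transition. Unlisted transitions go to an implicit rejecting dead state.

Count `p`s, saturating at 4: states A through D mean 0 through 3 `p`s seen; E means more than 3. Each `p` increments (capped at E); other symbols loop. Accept from {D}.
A 5-state machine:
       p  q 
>  A   B  A 
   B   C  B 
   C   D  C 
 * D   E  D 
   E   E  E 
(> = start, * = accepting)

start=A; accept=D; A-p>B; A-q>A; B-p>C; B-q>B; C-p>D; C-q>C; D-p>E; D-q>D; E-p>E; E-q>E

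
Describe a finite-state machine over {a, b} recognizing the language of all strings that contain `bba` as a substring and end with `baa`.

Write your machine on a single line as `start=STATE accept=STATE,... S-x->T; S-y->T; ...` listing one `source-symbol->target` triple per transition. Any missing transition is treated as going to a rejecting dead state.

start=q0; accept=q4; q0-a->q0; q0-b->q1; q1-a->q0; q1-b->q2; q2-a->q3; q2-b->q2; q3-a->q4; q3-b->q2; q4-a->q5; q4-b->q2; q5-a->q5; q5-b->q2

Run two small machines in parallel and take their product. One (4 states) tracks whether and how much of `bba` has been seen; the other (4 states) tracks how much of the suffix `baa` has currently been matched. Each combined state is a pair, one component from each; accept when both components accept. Equivalent product states are then merged.
With 6 states:
        a   b  
>  q0   q0  q1 
   q1   q0  q2 
   q2   q3  q2 
   q3   q4  q2 
 * q4   q5  q2 
   q5   q5  q2 
(> = start, * = accepting)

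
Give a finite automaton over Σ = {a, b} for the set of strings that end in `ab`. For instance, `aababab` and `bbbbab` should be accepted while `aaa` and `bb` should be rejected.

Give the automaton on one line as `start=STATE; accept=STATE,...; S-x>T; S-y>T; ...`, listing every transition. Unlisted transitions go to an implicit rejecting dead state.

Remember how much of `ab` the current input suffix matches. State q0 means no match yet; q1 means the last symbol is `a`; q2 means the last 2 symbols are `ab`. Only q2 accepts. On a mismatch, fall back to the longest proper suffix that is still a prefix of `ab`.
        a   b  
>  q0   q1  q0 
   q1   q1  q2 
 * q2   q1  q0 
(> = start, * = accepting)

start=q0; accept=q2; q0-a>q1; q0-b>q0; q1-a>q1; q1-b>q2; q2-a>q1; q2-b>q0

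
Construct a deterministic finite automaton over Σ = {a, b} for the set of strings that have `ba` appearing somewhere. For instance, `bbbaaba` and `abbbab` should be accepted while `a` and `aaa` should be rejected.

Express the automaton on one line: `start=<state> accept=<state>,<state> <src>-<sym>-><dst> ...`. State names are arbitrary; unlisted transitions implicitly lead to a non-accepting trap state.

start=q0 accept=q2 q0-a->q0 q0-b->q1 q1-a->q2 q1-b->q1 q2-a->q2 q2-b->q2

Track how much of `ba` has been matched so far: state q0 is no progress, q2 is the absorbing accept state reached once `ba` has occurred. Intermediate states record partial matches; on a mismatch, fall back to the longest reusable overlap.
A 3-state machine:
        a   b  
>  q0   q0  q1 
   q1   q2  q1 
 * q2   q2  q2 
(> = start, * = accepting)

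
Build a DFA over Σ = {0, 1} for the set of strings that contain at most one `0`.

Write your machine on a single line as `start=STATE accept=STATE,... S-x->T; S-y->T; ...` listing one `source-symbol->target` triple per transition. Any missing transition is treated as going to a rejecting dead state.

Count `0`s, saturating at 2: state s0 means no `0` yet, s1 means one `0` seen, s2 means more than one. Each `0` increments (capped at s2); other symbols loop. Accept from {s0, s1}.
        0   1  
>* s0   s1  s0 
 * s1   s2  s1 
   s2   s2  s2 
(> = start, * = accepting)

start=s0; accept=s0,s1; s0-0->s1; s0-1->s0; s1-0->s2; s1-1->s1; s2-0->s2; s2-1->s2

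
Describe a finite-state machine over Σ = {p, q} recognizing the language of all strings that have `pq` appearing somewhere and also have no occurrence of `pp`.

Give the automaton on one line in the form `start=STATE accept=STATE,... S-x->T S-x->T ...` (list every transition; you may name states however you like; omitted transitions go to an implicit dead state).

start=S0 accept=S3,S4 S0-p->S1 S0-q->S0 S1-p->S2 S1-q->S3 S2-p->S2 S2-q->S2 S3-p->S4 S3-q->S3 S4-p->S2 S4-q->S3

Run two small machines in parallel and take their product. One (3 states) tracks whether and how much of `pq` has been seen; the other (3 states) tracks partial matches of the forbidden pattern `pp`. Each combined state is a pair, one component from each; accept when both components accept. Equivalent product states are then merged.
        p   q  
>  S0   S1  S0 
   S1   S2  S3 
   S2   S2  S2 
 * S3   S4  S3 
 * S4   S2  S3 
(> = start, * = accepting)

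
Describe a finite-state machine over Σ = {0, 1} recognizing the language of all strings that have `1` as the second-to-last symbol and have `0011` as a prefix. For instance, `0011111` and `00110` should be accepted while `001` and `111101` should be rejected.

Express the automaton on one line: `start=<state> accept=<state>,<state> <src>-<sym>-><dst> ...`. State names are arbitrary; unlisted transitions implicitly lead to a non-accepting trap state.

Run two small machines in parallel and take their product. The first has 7 states tracking the last 2 symbols read; the second has 6 states tracking whether the input so far still matches the prefix `0011`. A product state is a pair (one from each), accepting exactly when both do.
13 states suffice.
       0  1 
>  A   B  C 
   B   D  E 
   C   F  G 
   D   H  I 
   E   F  G 
   F   H  E 
   G   F  G 
   H   H  E 
   I   F  J 
 * J   K  J 
 * K   L  M 
   L   L  M 
   M   K  J 
(> = start, * = accepting)

start=A accept=J,K A-0->B A-1->C B-0->D B-1->E C-0->F C-1->G D-0->H D-1->I E-0->F E-1->G F-0->H F-1->E G-0->F G-1->G H-0->H H-1->E I-0->F I-1->J J-0->K J-1->J K-0->L K-1->M L-0->L L-1->M M-0->K M-1->J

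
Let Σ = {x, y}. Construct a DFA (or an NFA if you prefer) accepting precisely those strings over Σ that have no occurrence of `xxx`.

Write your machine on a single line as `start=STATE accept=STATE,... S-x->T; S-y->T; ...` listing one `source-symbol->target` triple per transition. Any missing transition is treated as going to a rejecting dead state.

start=q0; accept=q0,q1,q2; q0-x->q1; q0-y->q0; q1-x->q2; q1-y->q0; q2-x->q3; q2-y->q0; q3-x->q3; q3-y->q3

Track partial matches of the forbidden pattern `xxx`. State q3 is a dead state reached once `xxx` has occurred; every other state accepts. q0 means no part of `xxx` is currently matched.
        x   y  
>* q0   q1  q0 
 * q1   q2  q0 
 * q2   q3  q0 
   q3   q3  q3 
(> = start, * = accepting)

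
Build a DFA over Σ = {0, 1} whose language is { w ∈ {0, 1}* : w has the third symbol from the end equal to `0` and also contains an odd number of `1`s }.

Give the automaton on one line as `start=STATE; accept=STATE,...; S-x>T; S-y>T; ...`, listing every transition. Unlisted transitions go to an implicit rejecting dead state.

start=q0; accept=q6,q7,q10,q11; q0-0>q1; q0-1>q2; q1-0>q3; q1-1>q4; q2-0>q5; q2-1>q0; q3-0>q3; q3-1>q6; q4-0>q7; q4-1>q0; q5-0>q8; q5-1>q9; q6-0>q7; q6-1>q0; q7-0>q8; q7-1>q9; q8-0>q10; q8-1>q9; q9-0>q1; q9-1>q11; q10-0>q10; q10-1>q9; q11-0>q5; q11-1>q0

Handle the two conditions separately and then intersect. One (15 states) tracks the last 3 symbols read; the other (2 states) tracks the count of `1`s modulo 2. Each combined state is a pair, one component from each; accept when both components accept. After merging equivalent states the machine shrinks.
With 12 states:
          0    1  
>  q0     q1   q2 
   q1     q3   q4 
   q2     q5   q0 
   q3     q3   q6 
   q4     q7   q0 
   q5     q8   q9 
 * q6     q7   q0 
 * q7     q8   q9 
   q8    q10   q9 
   q9     q1  q11 
 * q10   q10   q9 
 * q11    q5   q0 
(> = start, * = accepting)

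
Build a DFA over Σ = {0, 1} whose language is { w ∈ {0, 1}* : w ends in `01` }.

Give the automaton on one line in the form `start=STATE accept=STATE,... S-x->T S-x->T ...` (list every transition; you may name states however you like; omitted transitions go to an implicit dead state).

start=q0 accept=q2 q0-0->q1 q0-1->q0 q1-0->q1 q1-1->q2 q2-0->q1 q2-1->q0

Let each state record the length of the longest suffix of the input read so far that is also a prefix of `01`. q1 means the last symbol is `0`; q2 means the last 2 symbols are `01`. Accept only at q2, where the string currently ends in `01`.
With 3 states:
        0   1  
>  q0   q1  q0 
   q1   q1  q2 
 * q2   q1  q0 
(> = start, * = accepting)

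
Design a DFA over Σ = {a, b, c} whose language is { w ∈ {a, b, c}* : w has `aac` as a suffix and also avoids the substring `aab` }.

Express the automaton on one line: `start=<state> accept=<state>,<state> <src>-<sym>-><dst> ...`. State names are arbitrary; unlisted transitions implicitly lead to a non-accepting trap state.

start=q0 accept=q4 q0-a->q1 q0-b->q0 q0-c->q0 q1-a->q2 q1-b->q0 q1-c->q0 q2-a->q2 q2-b->q3 q2-c->q4 q3-a->q3 q3-b->q3 q3-c->q3 q4-a->q1 q4-b->q0 q4-c->q0

Handle the two conditions separately and then intersect. The first has 4 states tracking how much of the suffix `aac` has currently been matched; the second has 4 states tracking partial matches of the forbidden pattern `aab`. A product state is a pair (one from each), accepting exactly when both do. Equivalent product states are then merged.
A 5-state machine:
        a   b   c  
>  q0   q1  q0  q0 
   q1   q2  q0  q0 
   q2   q2  q3  q4 
   q3   q3  q3  q3 
 * q4   q1  q0  q0 
(> = start, * = accepting)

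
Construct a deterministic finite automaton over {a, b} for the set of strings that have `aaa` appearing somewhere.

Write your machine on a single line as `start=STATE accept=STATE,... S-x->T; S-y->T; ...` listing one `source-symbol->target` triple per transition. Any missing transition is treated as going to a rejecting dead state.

start=q0; accept=q3; q0-a->q1; q0-b->q0; q1-a->q2; q1-b->q0; q2-a->q3; q2-b->q0; q3-a->q3; q3-b->q3

States q0..q2 record the length of the longest prefix of `aaa` that matches the current input suffix. Reaching q3 means `aaa` has been seen, and we stay there forever. Accept from q3.
        a   b  
>  q0   q1  q0 
   q1   q2  q0 
   q2   q3  q0 
 * q3   q3  q3 
(> = start, * = accepting)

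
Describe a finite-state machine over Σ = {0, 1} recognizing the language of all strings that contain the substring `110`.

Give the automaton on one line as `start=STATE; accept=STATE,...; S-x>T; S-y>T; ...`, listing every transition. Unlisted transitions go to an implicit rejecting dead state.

start=A; accept=D; A-0>A; A-1>B; B-0>A; B-1>C; C-0>D; C-1>C; D-0>D; D-1>D

Track how much of `110` has been matched so far: state A is no progress, D is the absorbing accept state reached once `110` has occurred. Intermediate states record partial matches; on a mismatch, fall back to the longest reusable overlap.
With 4 states:
       0  1 
>  A   A  B 
   B   A  C 
   C   D  C 
 * D   D  D 
(> = start, * = accepting)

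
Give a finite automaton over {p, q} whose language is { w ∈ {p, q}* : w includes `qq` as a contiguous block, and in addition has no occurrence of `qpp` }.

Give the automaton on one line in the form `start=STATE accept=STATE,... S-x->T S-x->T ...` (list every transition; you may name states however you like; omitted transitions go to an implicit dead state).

start=S0 accept=S3,S5 S0-p->S0 S0-q->S1 S1-p->S2 S1-q->S3 S2-p->S4 S2-q->S1 S3-p->S5 S3-q->S3 S4-p->S4 S4-q->S6 S5-p->S7 S5-q->S3 S6-p->S4 S6-q->S7 S7-p->S7 S7-q->S7

Handle the two conditions separately and then intersect. The first has 3 states tracking whether and how much of `qq` has been seen; the second has 4 states tracking partial matches of the forbidden pattern `qpp`. A product state is a pair (one from each), accepting exactly when both do.
With 8 states:
        p   q  
>  S0   S0  S1 
   S1   S2  S3 
   S2   S4  S1 
 * S3   S5  S3 
   S4   S4  S6 
 * S5   S7  S3 
   S6   S4  S7 
   S7   S7  S7 
(> = start, * = accepting)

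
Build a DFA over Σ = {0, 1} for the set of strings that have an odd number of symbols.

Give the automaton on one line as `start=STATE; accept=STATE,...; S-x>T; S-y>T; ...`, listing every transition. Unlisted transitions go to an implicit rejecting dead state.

Only the length mod 2 matters, so use a 2-cycle: from any state, every input symbol moves to the next state, wrapping q1 back to q0. Mark q1 accepting.
With 2 states:
        0   1  
>  q0   q1  q1 
 * q1   q0  q0 
(> = start, * = accepting)

start=q0; accept=q1; q0-0>q1; q0-1>q1; q1-0>q0; q1-1>q0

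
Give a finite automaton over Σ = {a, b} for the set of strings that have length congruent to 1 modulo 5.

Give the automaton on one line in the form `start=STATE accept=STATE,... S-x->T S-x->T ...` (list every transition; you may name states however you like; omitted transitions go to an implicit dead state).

start=s0 accept=s1 s0-a->s1 s0-b->s1 s1-a->s2 s1-b->s2 s2-a->s3 s2-b->s3 s3-a->s4 s3-b->s4 s4-a->s0 s4-b->s0

Only the length mod 5 matters, so use a 5-cycle: from any state, every input symbol moves to the next state, wrapping s4 back to s0. Mark s1 accepting.
A 5-state machine:
        a   b  
>  s0   s1  s1 
 * s1   s2  s2 
   s2   s3  s3 
   s3   s4  s4 
   s4   s0  s0 
(> = start, * = accepting)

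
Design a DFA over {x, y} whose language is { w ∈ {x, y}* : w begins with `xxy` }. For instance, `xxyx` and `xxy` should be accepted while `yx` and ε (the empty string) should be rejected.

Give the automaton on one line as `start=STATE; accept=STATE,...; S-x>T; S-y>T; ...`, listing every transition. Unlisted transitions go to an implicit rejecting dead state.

Walk along `xxy` while the input agrees: from q0 take `x` to q1, and so on. Any deviation drops to the rejecting sink q4. Once q3 is reached the prefix is confirmed and every continuation is accepted.
5 states suffice.
        x   y  
>  q0   q1  q4 
   q1   q2  q4 
   q2   q4  q3 
 * q3   q3  q3 
   q4   q4  q4 
(> = start, * = accepting)

start=q0; accept=q3; q0-x>q1; q0-y>q4; q1-x>q2; q1-y>q4; q2-x>q4; q2-y>q3; q3-x>q3; q3-y>q3; q4-x>q4; q4-y>q4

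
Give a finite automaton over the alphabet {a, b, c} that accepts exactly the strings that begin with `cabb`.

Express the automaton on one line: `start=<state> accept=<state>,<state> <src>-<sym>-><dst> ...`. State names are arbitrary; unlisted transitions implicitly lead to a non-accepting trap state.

start=s0 accept=s4 s0-a->s5 s0-b->s5 s0-c->s1 s1-a->s2 s1-b->s5 s1-c->s5 s2-a->s5 s2-b->s3 s2-c->s5 s3-a->s5 s3-b->s4 s3-c->s5 s4-a->s4 s4-b->s4 s4-c->s4 s5-a->s5 s5-b->s5 s5-c->s5

Check the first 4 symbols one by one: s0 through s3 record how many have matched `cabb` so far; any wrong symbol goes to the dead state s5. After all 4 match we enter the accepting sink s4.
        a   b   c  
>  s0   s5  s5  s1 
   s1   s2  s5  s5 
   s2   s5  s3  s5 
   s3   s5  s4  s5 
 * s4   s4  s4  s4 
   s5   s5  s5  s5 
(> = start, * = accepting)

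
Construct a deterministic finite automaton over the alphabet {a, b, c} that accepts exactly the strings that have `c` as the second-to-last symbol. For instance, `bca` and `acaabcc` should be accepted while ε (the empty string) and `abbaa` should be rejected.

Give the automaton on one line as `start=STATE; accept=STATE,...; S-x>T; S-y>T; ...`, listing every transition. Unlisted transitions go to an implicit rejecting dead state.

A DFA must remember the last 2 symbols (since which symbol is second-to-last isn't known until the input ends). Use one state per possible window of the last ≤2 symbols; accept from those whose window starts with `c`.
          a    b    c  
>  S0     S1   S2   S3 
   S1     S4   S5   S6 
   S2     S7   S8   S9 
   S3    S10  S11  S12 
   S4     S4   S5   S6 
   S5     S7   S8   S9 
   S6    S10  S11  S12 
   S7     S4   S5   S6 
   S8     S7   S8   S9 
   S9    S10  S11  S12 
 * S10    S4   S5   S6 
 * S11    S7   S8   S9 
 * S12   S10  S11  S12 
(> = start, * = accepting)

start=S0; accept=S10,S11,S12; S0-a>S1; S0-b>S2; S0-c>S3; S1-a>S4; S1-b>S5; S1-c>S6; S2-a>S7; S2-b>S8; S2-c>S9; S3-a>S10; S3-b>S11; S3-c>S12; S4-a>S4; S4-b>S5; S4-c>S6; S5-a>S7; S5-b>S8; S5-c>S9; S6-a>S10; S6-b>S11; S6-c>S12; S7-a>S4; S7-b>S5; S7-c>S6; S8-a>S7; S8-b>S8; S8-c>S9; S9-a>S10; S9-b>S11; S9-c>S12; S10-a>S4; S10-b>S5; S10-c>S6; S11-a>S7; S11-b>S8; S11-c>S9; S12-a>S10; S12-b>S11; S12-c>S12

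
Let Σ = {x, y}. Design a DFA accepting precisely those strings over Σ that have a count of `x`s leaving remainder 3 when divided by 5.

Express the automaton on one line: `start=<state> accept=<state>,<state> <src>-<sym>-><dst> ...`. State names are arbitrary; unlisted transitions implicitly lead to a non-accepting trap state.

The only thing that matters is how many `x`s have appeared, reduced mod 5. Use one state per residue: q0 for 0, …, q4 for 4. Reading `x` moves to the next residue; anything else stays put. q3 is accepting.
With 5 states:
        x   y  
>  q0   q1  q0 
   q1   q2  q1 
   q2   q3  q2 
 * q3   q4  q3 
   q4   q0  q4 
(> = start, * = accepting)

start=q0 accept=q3 q0-x->q1 q0-y->q0 q1-x->q2 q1-y->q1 q2-x->q3 q2-y->q2 q3-x->q4 q3-y->q3 q4-x->q0 q4-y->q4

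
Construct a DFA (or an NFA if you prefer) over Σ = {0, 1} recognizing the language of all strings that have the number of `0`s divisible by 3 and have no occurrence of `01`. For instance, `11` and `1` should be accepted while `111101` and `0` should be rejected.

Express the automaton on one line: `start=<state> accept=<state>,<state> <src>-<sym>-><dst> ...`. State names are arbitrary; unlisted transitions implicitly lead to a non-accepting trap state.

Build one automaton per condition and run them in lockstep. One (3 states) tracks the count of `0`s modulo 3; the other (3 states) tracks partial matches of the forbidden pattern `01`. Each combined state is a pair, one component from each; accept when both components accept.
7 states suffice.
        0   1  
>* q0   q1  q0 
   q1   q2  q3 
   q2   q4  q5 
   q3   q5  q3 
 * q4   q1  q6 
   q5   q6  q5 
   q6   q3  q6 
(> = start, * = accepting)

start=q0 accept=q0,q4 q0-0->q1 q0-1->q0 q1-0->q2 q1-1->q3 q2-0->q4 q2-1->q5 q3-0->q5 q3-1->q3 q4-0->q1 q4-1->q6 q5-0->q6 q5-1->q5 q6-0->q3 q6-1->q6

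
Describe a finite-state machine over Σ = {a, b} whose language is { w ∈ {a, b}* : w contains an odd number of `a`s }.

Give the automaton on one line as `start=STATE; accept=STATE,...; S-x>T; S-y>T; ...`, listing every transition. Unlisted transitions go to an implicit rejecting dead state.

start=q0; accept=q1; q0-a>q1; q0-b>q0; q1-a>q0; q1-b>q1

The only thing that matters is how many `a`s have appeared, reduced mod 2. Use one state per residue: q0 for 0, …, q1 for 1. Reading `a` moves to the next residue; anything else stays put. q1 is accepting.
A 2-state machine:
        a   b  
>  q0   q1  q0 
 * q1   q0  q1 
(> = start, * = accepting)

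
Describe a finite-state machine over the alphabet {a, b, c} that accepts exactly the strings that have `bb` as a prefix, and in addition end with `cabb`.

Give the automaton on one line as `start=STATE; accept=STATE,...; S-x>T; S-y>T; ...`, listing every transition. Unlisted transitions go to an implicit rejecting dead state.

Run two small machines in parallel and take their product. The first has 4 states tracking whether the input so far still matches the prefix `bb`; the second has 5 states tracking how much of the suffix `cabb` has currently been matched. A product state is a pair (one from each), accepting exactly when both do.
          a    b    c  
>  s0     s1   s2   s3 
   s1     s1   s1   s3 
   s2     s1   s4   s3 
   s3     s5   s1   s3 
   s4     s4   s4   s6 
   s5     s1   s7   s3 
   s6     s8   s4   s6 
   s7     s1   s9   s3 
   s8     s4  s10   s6 
   s9     s1   s1   s3 
   s10    s4  s11   s6 
 * s11    s4   s4   s6 
(> = start, * = accepting)

start=s0; accept=s11; s0-a>s1; s0-b>s2; s0-c>s3; s1-a>s1; s1-b>s1; s1-c>s3; s2-a>s1; s2-b>s4; s2-c>s3; s3-a>s5; s3-b>s1; s3-c>s3; s4-a>s4; s4-b>s4; s4-c>s6; s5-a>s1; s5-b>s7; s5-c>s3; s6-a>s8; s6-b>s4; s6-c>s6; s7-a>s1; s7-b>s9; s7-c>s3; s8-a>s4; s8-b>s10; s8-c>s6; s9-a>s1; s9-b>s1; s9-c>s3; s10-a>s4; s10-b>s11; s10-c>s6; s11-a>s4; s11-b>s4; s11-c>s6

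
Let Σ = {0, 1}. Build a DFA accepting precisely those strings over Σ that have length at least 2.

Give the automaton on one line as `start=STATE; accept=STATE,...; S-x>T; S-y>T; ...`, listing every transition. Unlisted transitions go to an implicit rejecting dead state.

We only need to distinguish lengths 0, 1, …, 2, and '>2'. Chain q0 → q1 → q2 → q3 on every symbol, with q3 looping. Accepting states: {q2, q3}.
A 4-state machine:
        0   1  
>  q0   q1  q1 
   q1   q2  q2 
 * q2   q3  q3 
 * q3   q3  q3 
(> = start, * = accepting)

start=q0; accept=q2,q3; q0-0>q1; q0-1>q1; q1-0>q2; q1-1>q2; q2-0>q3; q2-1>q3; q3-0>q3; q3-1>q3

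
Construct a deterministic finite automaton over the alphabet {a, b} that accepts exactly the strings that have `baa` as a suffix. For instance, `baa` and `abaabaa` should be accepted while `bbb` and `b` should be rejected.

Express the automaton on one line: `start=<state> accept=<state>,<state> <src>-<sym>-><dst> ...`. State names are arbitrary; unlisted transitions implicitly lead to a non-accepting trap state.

Remember how much of `baa` the current input suffix matches. State s0 means no match yet; s1 means the last symbol is `b`; s2 means the last 2 symbols are `ba`; s3 means the last 3 symbols are `baa`. Only s3 accepts. On a mismatch, fall back to the longest proper suffix that is still a prefix of `baa`.
4 states suffice.
        a   b  
>  s0   s0  s1 
   s1   s2  s1 
   s2   s3  s1 
 * s3   s0  s1 
(> = start, * = accepting)

start=s0 accept=s3 s0-a->s0 s0-b->s1 s1-a->s2 s1-b->s1 s2-a->s3 s2-b->s1 s3-a->s0 s3-b->s1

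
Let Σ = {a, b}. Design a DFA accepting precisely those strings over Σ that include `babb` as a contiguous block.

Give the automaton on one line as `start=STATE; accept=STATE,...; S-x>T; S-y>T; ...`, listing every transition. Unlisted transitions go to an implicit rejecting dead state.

start=S0; accept=S4; S0-a>S0; S0-b>S1; S1-a>S2; S1-b>S1; S2-a>S0; S2-b>S3; S3-a>S2; S3-b>S4; S4-a>S4; S4-b>S4

States S0..S3 record the length of the longest prefix of `babb` that matches the current input suffix. Reaching S4 means `babb` has been seen, and we stay there forever. Accept from S4.
A 5-state machine:
        a   b  
>  S0   S0  S1 
   S1   S2  S1 
   S2   S0  S3 
   S3   S2  S4 
 * S4   S4  S4 
(> = start, * = accepting)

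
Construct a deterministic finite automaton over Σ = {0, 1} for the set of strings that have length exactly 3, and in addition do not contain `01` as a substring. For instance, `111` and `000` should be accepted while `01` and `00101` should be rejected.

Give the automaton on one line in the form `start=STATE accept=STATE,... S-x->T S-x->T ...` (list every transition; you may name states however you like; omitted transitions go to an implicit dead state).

start=S0 accept=S6,S8 S0-0->S1 S0-1->S2 S1-0->S3 S1-1->S4 S2-0->S3 S2-1->S5 S3-0->S6 S3-1->S7 S4-0->S7 S4-1->S7 S5-0->S6 S5-1->S8 S6-0->S9 S6-1->S10 S7-0->S10 S7-1->S10 S8-0->S9 S8-1->S11 S9-0->S9 S9-1->S10 S10-0->S10 S10-1->S10 S11-0->S9 S11-1->S11

Run two small machines in parallel and take their product. The first has 5 states tracking the input length, saturating at 4; the second has 3 states tracking partial matches of the forbidden pattern `01`. A product state is a pair (one from each), accepting exactly when both do.
12 states suffice.
          0    1  
>  S0     S1   S2 
   S1     S3   S4 
   S2     S3   S5 
   S3     S6   S7 
   S4     S7   S7 
   S5     S6   S8 
 * S6     S9  S10 
   S7    S10  S10 
 * S8     S9  S11 
   S9     S9  S10 
   S10   S10  S10 
   S11    S9  S11 
(> = start, * = accepting)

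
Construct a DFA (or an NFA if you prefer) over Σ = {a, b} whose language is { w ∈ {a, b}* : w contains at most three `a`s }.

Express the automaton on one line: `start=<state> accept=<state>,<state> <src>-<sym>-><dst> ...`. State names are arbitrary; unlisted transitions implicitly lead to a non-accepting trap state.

Count `a`s, saturating at 4: states q0 through q3 mean 0 through 3 `a`s seen; q4 means more than 3. Each `a` increments (capped at q4); other symbols loop. Accept from {q0, q1, q2, q3}.
With 5 states:
        a   b  
>* q0   q1  q0 
 * q1   q2  q1 
 * q2   q3  q2 
 * q3   q4  q3 
   q4   q4  q4 
(> = start, * = accepting)

start=q0 accept=q0,q1,q2,q3 q0-a->q1 q0-b->q0 q1-a->q2 q1-b->q1 q2-a->q3 q2-b->q2 q3-a->q4 q3-b->q3 q4-a->q4 q4-b->q4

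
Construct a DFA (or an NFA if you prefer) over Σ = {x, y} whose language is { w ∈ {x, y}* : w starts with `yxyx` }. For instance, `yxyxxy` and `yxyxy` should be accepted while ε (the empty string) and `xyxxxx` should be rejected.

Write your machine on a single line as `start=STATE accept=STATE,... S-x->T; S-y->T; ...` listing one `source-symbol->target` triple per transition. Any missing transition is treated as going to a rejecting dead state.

Check the first 4 symbols one by one: s0 through s3 record how many have matched `yxyx` so far; any wrong symbol goes to the dead state s5. After all 4 match we enter the accepting sink s4.
        x   y  
>  s0   s5  s1 
   s1   s2  s5 
   s2   s5  s3 
   s3   s4  s5 
 * s4   s4  s4 
   s5   s5  s5 
(> = start, * = accepting)

start=s0; accept=s4; s0-x->s5; s0-y->s1; s1-x->s2; s1-y->s5; s2-x->s5; s2-y->s3; s3-x->s4; s3-y->s5; s4-x->s4; s4-y->s4; s5-x->s5; s5-y->s5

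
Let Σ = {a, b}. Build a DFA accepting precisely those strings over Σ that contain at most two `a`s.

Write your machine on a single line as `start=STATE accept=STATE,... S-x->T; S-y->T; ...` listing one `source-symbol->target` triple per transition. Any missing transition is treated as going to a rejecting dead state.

start=q0; accept=q0,q1,q2; q0-a->q1; q0-b->q0; q1-a->q2; q1-b->q1; q2-a->q3; q2-b->q2; q3-a->q3; q3-b->q3

Count `a`s, saturating at 3: states q0 through q2 mean 0 through 2 `a`s seen; q3 means more than 2. Each `a` increments (capped at q3); other symbols loop. Accept from {q0, q1, q2}.
        a   b  
>* q0   q1  q0 
 * q1   q2  q1 
 * q2   q3  q2 
   q3   q3  q3 
(> = start, * = accepting)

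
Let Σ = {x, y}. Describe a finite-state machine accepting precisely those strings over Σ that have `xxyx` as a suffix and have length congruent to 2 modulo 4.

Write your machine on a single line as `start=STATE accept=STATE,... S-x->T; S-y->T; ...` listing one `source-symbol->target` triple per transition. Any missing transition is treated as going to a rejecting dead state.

start=A; accept=S; A-x->B; A-y->C; B-x->D; B-y->E; C-x->F; C-y->E; D-x->G; D-y->H; E-x->I; E-y->J; F-x->G; F-y->J; G-x->K; G-y->L; H-x->M; H-y->A; I-x->K; I-y->A; J-x->N; J-y->A; K-x->O; K-y->P; L-x->Q; L-y->C; M-x->O; M-y->C; N-x->O; N-y->C; O-x->D; O-y->R; P-x->S; P-y->E; Q-x->D; Q-y->E; R-x->T; R-y->J; S-x->G; S-y->J; T-x->K; T-y->A

Handle the two conditions separately and then intersect. One (5 states) tracks how much of the suffix `xxyx` has currently been matched; the other (4 states) tracks the input length modulo 4. Each combined state is a pair, one component from each; accept when both components accept.
With 20 states:
       x  y 
>  A   B  C 
   B   D  E 
   C   F  E 
   D   G  H 
   E   I  J 
   F   G  J 
   G   K  L 
   H   M  A 
   I   K  A 
   J   N  A 
   K   O  P 
   L   Q  C 
   M   O  C 
   N   O  C 
   O   D  R 
   P   S  E 
   Q   D  E 
   R   T  J 
 * S   G  J 
   T   K  A 
(> = start, * = accepting)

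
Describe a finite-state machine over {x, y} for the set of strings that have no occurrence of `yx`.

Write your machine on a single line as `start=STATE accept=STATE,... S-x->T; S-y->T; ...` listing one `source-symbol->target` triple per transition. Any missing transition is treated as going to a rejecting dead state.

start=q0; accept=q0,q1; q0-x->q0; q0-y->q1; q1-x->q2; q1-y->q1; q2-x->q2; q2-y->q2

This is the complement of 'contains `yx`'. Use the same substring-matching states — q0 through q2 holding how much of `yx` has just been matched — but flip the accepting set: everything except the trap q2 accepts.
        x   y  
>* q0   q0  q1 
 * q1   q2  q1 
   q2   q2  q2 
(> = start, * = accepting)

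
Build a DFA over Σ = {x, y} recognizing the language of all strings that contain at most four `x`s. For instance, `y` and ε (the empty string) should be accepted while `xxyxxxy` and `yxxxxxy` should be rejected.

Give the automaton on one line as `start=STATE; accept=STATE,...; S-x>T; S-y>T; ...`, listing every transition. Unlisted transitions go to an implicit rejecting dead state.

start=q0; accept=q0,q1,q2,q3,q4; q0-x>q1; q0-y>q0; q1-x>q2; q1-y>q1; q2-x>q3; q2-y>q2; q3-x>q4; q3-y>q3; q4-x>q5; q4-y>q4; q5-x>q5; q5-y>q5

Only the number of `x`s matters, and only up to 5. Make a chain q0 → q1 → q2 → q3 → q4 → q5 advanced by each `x` (with q5 absorbing); every other symbol self-loops. The accepting set is {q0, q1, q2, q3, q4}.
        x   y  
>* q0   q1  q0 
 * q1   q2  q1 
 * q2   q3  q2 
 * q3   q4  q3 
 * q4   q5  q4 
   q5   q5  q5 
(> = start, * = accepting)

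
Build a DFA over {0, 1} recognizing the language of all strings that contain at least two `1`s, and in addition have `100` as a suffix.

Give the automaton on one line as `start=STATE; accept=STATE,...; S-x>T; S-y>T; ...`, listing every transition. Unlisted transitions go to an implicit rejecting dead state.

Run two small machines in parallel and take their product. One (4 states) tracks the count of `1`s, saturating at 3; the other (4 states) tracks how much of the suffix `100` has currently been matched. Each combined state is a pair, one component from each; accept when both components accept.
With 13 states:
          0    1  
>  q0     q0   q1 
   q1     q2   q3 
   q2     q4   q3 
   q3     q5   q6 
   q4     q7   q3 
   q5     q8   q6 
   q6     q9   q6 
   q7     q7   q3 
 * q8    q10   q6 
   q9    q11   q6 
   q10   q10   q6 
 * q11   q12   q6 
   q12   q12   q6 
(> = start, * = accepting)

start=q0; accept=q8,q11; q0-0>q0; q0-1>q1; q1-0>q2; q1-1>q3; q2-0>q4; q2-1>q3; q3-0>q5; q3-1>q6; q4-0>q7; q4-1>q3; q5-0>q8; q5-1>q6; q6-0>q9; q6-1>q6; q7-0>q7; q7-1>q3; q8-0>q10; q8-1>q6; q9-0>q11; q9-1>q6; q10-0>q10; q10-1>q6; q11-0>q12; q11-1>q6; q12-0>q12; q12-1>q6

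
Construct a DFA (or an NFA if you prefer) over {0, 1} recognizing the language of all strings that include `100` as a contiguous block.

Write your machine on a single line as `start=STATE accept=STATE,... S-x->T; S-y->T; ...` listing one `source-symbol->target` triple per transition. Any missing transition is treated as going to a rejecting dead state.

Track how much of `100` has been matched so far: state q0 is no progress, q3 is the absorbing accept state reached once `100` has occurred. Intermediate states record partial matches; on a mismatch, fall back to the longest reusable overlap.
With 4 states:
        0   1  
>  q0   q0  q1 
   q1   q2  q1 
   q2   q3  q1 
 * q3   q3  q3 
(> = start, * = accepting)

start=q0; accept=q3; q0-0->q0; q0-1->q1; q1-0->q2; q1-1->q1; q2-0->q3; q2-1->q1; q3-0->q3; q3-1->q3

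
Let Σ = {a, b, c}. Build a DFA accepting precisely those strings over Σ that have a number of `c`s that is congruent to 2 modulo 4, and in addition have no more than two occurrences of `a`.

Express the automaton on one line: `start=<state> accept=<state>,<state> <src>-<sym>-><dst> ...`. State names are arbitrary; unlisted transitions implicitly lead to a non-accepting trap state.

start=s0 accept=s5,s8,s10 s0-a->s1 s0-b->s0 s0-c->s2 s1-a->s3 s1-b->s1 s1-c->s4 s2-a->s4 s2-b->s2 s2-c->s5 s3-a->s6 s3-b->s3 s3-c->s7 s4-a->s7 s4-b->s4 s4-c->s8 s5-a->s8 s5-b->s5 s5-c->s9 s6-a->s6 s6-b->s6 s6-c->s6 s7-a->s6 s7-b->s7 s7-c->s10 s8-a->s10 s8-b->s8 s8-c->s11 s9-a->s11 s9-b->s9 s9-c->s0 s10-a->s6 s10-b->s10 s10-c->s12 s11-a->s12 s11-b->s11 s11-c->s1 s12-a->s6 s12-b->s12 s12-c->s3

Run two small machines in parallel and take their product. One (4 states) tracks the count of `c`s modulo 4; the other (4 states) tracks the count of `a`s, saturating at 3. Each combined state is a pair, one component from each; accept when both components accept. Minimizing collapses redundant product states.
13 states suffice.
          a    b    c  
>  s0     s1   s0   s2 
   s1     s3   s1   s4 
   s2     s4   s2   s5 
   s3     s6   s3   s7 
   s4     s7   s4   s8 
 * s5     s8   s5   s9 
   s6     s6   s6   s6 
   s7     s6   s7  s10 
 * s8    s10   s8  s11 
   s9    s11   s9   s0 
 * s10    s6  s10  s12 
   s11   s12  s11   s1 
   s12    s6  s12   s3 
(> = start, * = accepting)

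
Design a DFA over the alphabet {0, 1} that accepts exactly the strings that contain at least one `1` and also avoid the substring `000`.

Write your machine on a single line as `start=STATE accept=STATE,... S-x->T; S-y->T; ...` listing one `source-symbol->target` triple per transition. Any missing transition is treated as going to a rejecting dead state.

start=s0; accept=s2,s4,s6; s0-0->s1; s0-1->s2; s1-0->s3; s1-1->s2; s2-0->s4; s2-1->s2; s3-0->s5; s3-1->s2; s4-0->s6; s4-1->s2; s5-0->s5; s5-1->s5; s6-0->s5; s6-1->s2

Handle the two conditions separately and then intersect. One (3 states) tracks the count of `1`s, saturating at 2; the other (4 states) tracks partial matches of the forbidden pattern `000`. Each combined state is a pair, one component from each; accept when both components accept. Minimizing collapses redundant product states.
With 7 states:
        0   1  
>  s0   s1  s2 
   s1   s3  s2 
 * s2   s4  s2 
   s3   s5  s2 
 * s4   s6  s2 
   s5   s5  s5 
 * s6   s5  s2 
(> = start, * = accepting)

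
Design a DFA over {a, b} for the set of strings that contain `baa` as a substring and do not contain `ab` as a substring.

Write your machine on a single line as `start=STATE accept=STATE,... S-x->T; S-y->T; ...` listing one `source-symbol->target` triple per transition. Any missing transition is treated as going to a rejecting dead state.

start=s0; accept=s4; s0-a->s1; s0-b->s2; s1-a->s1; s1-b->s1; s2-a->s3; s2-b->s2; s3-a->s4; s3-b->s1; s4-a->s4; s4-b->s1

Handle the two conditions separately and then intersect. One (4 states) tracks whether and how much of `baa` has been seen; the other (3 states) tracks partial matches of the forbidden pattern `ab`. Each combined state is a pair, one component from each; accept when both components accept. Minimizing collapses redundant product states.
        a   b  
>  s0   s1  s2 
   s1   s1  s1 
   s2   s3  s2 
   s3   s4  s1 
 * s4   s4  s1 
(> = start, * = accepting)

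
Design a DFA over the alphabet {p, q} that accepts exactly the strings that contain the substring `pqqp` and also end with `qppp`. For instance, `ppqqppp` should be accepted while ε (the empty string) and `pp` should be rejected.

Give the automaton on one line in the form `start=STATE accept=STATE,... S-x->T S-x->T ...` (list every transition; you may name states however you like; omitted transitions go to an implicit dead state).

start=S0 accept=S11 S0-p->S1 S0-q->S2 S1-p->S1 S1-q->S3 S2-p->S4 S2-q->S2 S3-p->S4 S3-q->S5 S4-p->S6 S4-q->S3 S5-p->S7 S5-q->S2 S6-p->S8 S6-q->S3 S7-p->S9 S7-q->S10 S8-p->S1 S8-q->S3 S9-p->S11 S9-q->S10 S10-p->S7 S10-q->S10 S11-p->S12 S11-q->S10 S12-p->S12 S12-q->S10

Run two small machines in parallel and take their product. The first has 5 states tracking whether and how much of `pqqp` has been seen; the second has 5 states tracking how much of the suffix `qppp` has currently been matched. A product state is a pair (one from each), accepting exactly when both do.
A 13-state machine:
          p    q  
>  S0     S1   S2 
   S1     S1   S3 
   S2     S4   S2 
   S3     S4   S5 
   S4     S6   S3 
   S5     S7   S2 
   S6     S8   S3 
   S7     S9  S10 
   S8     S1   S3 
   S9    S11  S10 
   S10    S7  S10 
 * S11   S12  S10 
   S12   S12  S10 
(> = start, * = accepting)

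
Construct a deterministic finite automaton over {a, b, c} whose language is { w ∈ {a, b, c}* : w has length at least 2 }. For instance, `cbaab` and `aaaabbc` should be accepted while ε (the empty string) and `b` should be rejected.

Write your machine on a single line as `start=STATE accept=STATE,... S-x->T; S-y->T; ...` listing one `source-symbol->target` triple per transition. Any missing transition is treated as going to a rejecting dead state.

start=S0; accept=S2,S3; S0-a->S1; S0-b->S1; S0-c->S1; S1-a->S2; S1-b->S2; S1-c->S2; S2-a->S3; S2-b->S3; S2-c->S3; S3-a->S3; S3-b->S3; S3-c->S3

We only need to distinguish lengths 0, 1, …, 2, and '>2'. Chain S0 → S1 → S2 → S3 on every symbol, with S3 looping. Accepting states: {S2, S3}.
With 4 states:
        a   b   c  
>  S0   S1  S1  S1 
   S1   S2  S2  S2 
 * S2   S3  S3  S3 
 * S3   S3  S3  S3 
(> = start, * = accepting)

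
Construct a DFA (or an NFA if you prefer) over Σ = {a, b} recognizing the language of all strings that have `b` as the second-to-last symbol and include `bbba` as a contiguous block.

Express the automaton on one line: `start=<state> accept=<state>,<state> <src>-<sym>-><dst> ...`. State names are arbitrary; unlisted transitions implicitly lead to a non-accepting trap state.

start=S0 accept=S8,S11 S0-a->S1 S0-b->S2 S1-a->S3 S1-b->S4 S2-a->S5 S2-b->S6 S3-a->S3 S3-b->S4 S4-a->S5 S4-b->S6 S5-a->S3 S5-b->S4 S6-a->S5 S6-b->S7 S7-a->S8 S7-b->S7 S8-a->S9 S8-b->S10 S9-a->S9 S9-b->S10 S10-a->S8 S10-b->S11 S11-a->S8 S11-b->S11

Build one automaton per condition and run them in lockstep. One (7 states) tracks the last 2 symbols read; the other (5 states) tracks whether and how much of `bbba` has been seen. Each combined state is a pair, one component from each; accept when both components accept.
With 12 states:
          a    b  
>  S0     S1   S2 
   S1     S3   S4 
   S2     S5   S6 
   S3     S3   S4 
   S4     S5   S6 
   S5     S3   S4 
   S6     S5   S7 
   S7     S8   S7 
 * S8     S9  S10 
   S9     S9  S10 
   S10    S8  S11 
 * S11    S8  S11 
(> = start, * = accepting)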